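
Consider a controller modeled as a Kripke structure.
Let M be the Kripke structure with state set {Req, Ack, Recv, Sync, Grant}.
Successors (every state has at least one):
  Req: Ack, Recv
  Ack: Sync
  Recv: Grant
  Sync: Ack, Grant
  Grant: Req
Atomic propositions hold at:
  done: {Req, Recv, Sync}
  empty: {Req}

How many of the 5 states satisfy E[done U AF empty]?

4

AF empty: least fixpoint, start Z0 = {Req}, add states with every successor in Z. Z1 = {Req, Grant}; Z2 = {Req, Recv, Grant}; fixed.
Sat(AF empty) = {Req, Recv, Grant}
E[done U AF empty]: least fixpoint, start Z0 = Sat(AF empty) = {Req, Recv, Grant}, add states in Sat(done) with some successor in Z. Z1 = {Req, Recv, Sync, Grant}; fixed.
Sat(E[done U AF empty]) = {Req, Recv, Sync, Grant}
|Sat(E[done U AF empty])| = |{Req, Recv, Sync, Grant}| = 4.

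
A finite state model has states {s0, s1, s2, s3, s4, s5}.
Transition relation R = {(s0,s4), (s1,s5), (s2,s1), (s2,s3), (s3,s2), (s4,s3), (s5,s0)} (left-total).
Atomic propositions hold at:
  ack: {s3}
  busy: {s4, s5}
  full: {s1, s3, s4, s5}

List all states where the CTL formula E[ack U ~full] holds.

Sat(~full) = {s0, s2}
E[ack U ~full]: least fixpoint, start Z0 = Sat(~full) = {s0, s2}, add states in Sat(ack) with some successor in Z. Z1 = {s0, s2, s3}; fixed.
Sat(E[ack U ~full]) = {s0, s2, s3}

{s0, s2, s3}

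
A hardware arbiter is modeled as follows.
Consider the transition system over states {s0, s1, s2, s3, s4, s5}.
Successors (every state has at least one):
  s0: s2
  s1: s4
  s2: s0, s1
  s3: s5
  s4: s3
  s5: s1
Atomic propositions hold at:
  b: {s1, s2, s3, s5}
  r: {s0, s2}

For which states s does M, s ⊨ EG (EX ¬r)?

{s1, s2, s3, s4, s5}

Sat(¬r) = {s1, s3, s4, s5}
Sat(EX ¬r) = {s : some successor in {s1, s3, s4, s5}} = {s1, s2, s3, s4, s5}
EG (EX ¬r): greatest fixpoint, start Z0 = {s1, s2, s3, s4, s5}, keep only states in Sat with some successor in Z. Already a fixed point.
Sat(EG (EX ¬r)) = {s1, s2, s3, s4, s5}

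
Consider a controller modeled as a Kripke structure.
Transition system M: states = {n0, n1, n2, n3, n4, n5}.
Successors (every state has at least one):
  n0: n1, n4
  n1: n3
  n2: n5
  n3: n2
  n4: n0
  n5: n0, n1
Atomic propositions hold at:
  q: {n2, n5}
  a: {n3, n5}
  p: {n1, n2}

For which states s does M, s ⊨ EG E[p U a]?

{n1, n2, n3, n5}

E[p U a]: least fixpoint, start Z0 = Sat(a) = {n3, n5}, add states in Sat(p) with some successor in Z. Z1 = {n1, n2, n3, n5}; fixed.
Sat(E[p U a]) = {n1, n2, n3, n5}
EG E[p U a]: greatest fixpoint, start Z0 = {n1, n2, n3, n5}, keep only states in Sat with some successor in Z. Already a fixed point.
Sat(EG E[p U a]) = {n1, n2, n3, n5}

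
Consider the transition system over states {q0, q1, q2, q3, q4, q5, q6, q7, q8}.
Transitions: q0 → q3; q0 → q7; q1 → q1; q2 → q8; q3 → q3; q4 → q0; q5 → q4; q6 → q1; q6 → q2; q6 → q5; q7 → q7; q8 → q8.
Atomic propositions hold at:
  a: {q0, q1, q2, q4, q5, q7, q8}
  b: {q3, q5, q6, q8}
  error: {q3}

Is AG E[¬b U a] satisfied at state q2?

Sat(¬b) = {q0, q1, q2, q4, q7}
E[¬b U a]: least fixpoint, start Z0 = Sat(a) = {q0, q1, q2, q4, q5, q7, q8}, add states in Sat(¬b) with some successor in Z. Already a fixed point.
Sat(E[¬b U a]) = {q0, q1, q2, q4, q5, q7, q8}
AG E[¬b U a]: greatest fixpoint, start Z0 = {q0, q1, q2, q4, q5, q7, q8}, keep only states in Sat with every successor in Z. Z1 = {q1, q2, q4, q5, q7, q8}; Z2 = {q1, q2, q5, q7, q8}; Z3 = {q1, q2, q7, q8}; fixed.
Sat(AG E[¬b U a]) = {q1, q2, q7, q8}
q2 ∈ Sat(AG E[¬b U a]) = {q1, q2, q7, q8}, so the formula holds at q2.

Yes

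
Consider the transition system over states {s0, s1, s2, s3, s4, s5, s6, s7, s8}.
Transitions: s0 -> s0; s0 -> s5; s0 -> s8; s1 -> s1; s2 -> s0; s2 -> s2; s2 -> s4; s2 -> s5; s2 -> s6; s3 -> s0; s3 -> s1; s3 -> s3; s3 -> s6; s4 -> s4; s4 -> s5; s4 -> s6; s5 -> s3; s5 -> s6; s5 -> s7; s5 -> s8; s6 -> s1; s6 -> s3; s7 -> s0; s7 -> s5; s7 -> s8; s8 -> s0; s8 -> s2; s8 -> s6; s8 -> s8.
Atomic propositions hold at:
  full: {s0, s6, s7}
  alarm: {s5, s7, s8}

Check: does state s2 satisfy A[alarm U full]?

No

A[alarm U full]: least fixpoint, start Z0 = Sat(full) = {s0, s6, s7}, add states in Sat(alarm) with every successor in Z. Already a fixed point.
Sat(A[alarm U full]) = {s0, s6, s7}
s2 ∉ Sat(A[alarm U full]) = {s0, s6, s7}, so the formula does not hold at s2.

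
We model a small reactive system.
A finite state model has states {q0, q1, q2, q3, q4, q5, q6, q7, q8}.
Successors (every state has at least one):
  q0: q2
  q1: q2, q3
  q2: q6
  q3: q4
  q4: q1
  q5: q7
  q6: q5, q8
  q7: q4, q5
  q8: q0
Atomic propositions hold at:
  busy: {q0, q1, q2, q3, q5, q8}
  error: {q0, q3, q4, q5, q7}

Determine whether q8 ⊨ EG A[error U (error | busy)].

Sat(error | busy) = {q0, q1, q2, q3, q4, q5, q7, q8}
A[error U (error | busy)]: least fixpoint, start Z0 = Sat((error | busy)) = {q0, q1, q2, q3, q4, q5, q7, q8}, add states in Sat(error) with every successor in Z. Already a fixed point.
Sat(A[error U (error | busy)]) = {q0, q1, q2, q3, q4, q5, q7, q8}
EG A[error U (error | busy)]: greatest fixpoint, start Z0 = {q0, q1, q2, q3, q4, q5, q7, q8}, keep only states in Sat with some successor in Z. Z1 = {q0, q1, q3, q4, q5, q7, q8}; Z2 = {q1, q3, q4, q5, q7, q8}; Z3 = {q1, q3, q4, q5, q7}; fixed.
Sat(EG A[error U (error | busy)]) = {q1, q3, q4, q5, q7}
q8 ∉ Sat(EG A[error U (error | busy)]) = {q1, q3, q4, q5, q7}, so the formula does not hold at q8.

No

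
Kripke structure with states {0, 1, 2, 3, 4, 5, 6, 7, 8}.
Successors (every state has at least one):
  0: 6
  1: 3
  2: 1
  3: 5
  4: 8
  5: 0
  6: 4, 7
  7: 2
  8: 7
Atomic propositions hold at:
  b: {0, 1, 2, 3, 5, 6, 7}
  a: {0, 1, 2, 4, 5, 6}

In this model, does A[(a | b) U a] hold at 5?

Sat(a | b) = {0, 1, 2, 3, 4, 5, 6, 7}
A[(a | b) U a]: least fixpoint, start Z0 = Sat(a) = {0, 1, 2, 4, 5, 6}, add states in Sat(a | b) with every successor in Z. Z1 = {0, 1, 2, 3, 4, 5, 6, 7}; fixed.
Sat(A[(a | b) U a]) = {0, 1, 2, 3, 4, 5, 6, 7}
5 ∈ Sat(A[(a | b) U a]) = {0, 1, 2, 3, 4, 5, 6, 7}, so the formula holds at 5.

Yes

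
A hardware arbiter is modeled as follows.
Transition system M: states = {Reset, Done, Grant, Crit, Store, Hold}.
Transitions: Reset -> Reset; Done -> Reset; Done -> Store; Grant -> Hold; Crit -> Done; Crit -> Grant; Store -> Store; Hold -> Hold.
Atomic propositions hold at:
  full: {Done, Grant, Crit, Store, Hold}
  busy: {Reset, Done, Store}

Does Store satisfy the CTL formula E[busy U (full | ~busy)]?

Yes

Sat(~busy) = {Grant, Crit, Hold}
Sat(full | ~busy) = {Done, Grant, Crit, Store, Hold}
E[busy U (full | ~busy)]: least fixpoint, start Z0 = Sat((full | ~busy)) = {Done, Grant, Crit, Store, Hold}, add states in Sat(busy) with some successor in Z. Already a fixed point.
Sat(E[busy U (full | ~busy)]) = {Done, Grant, Crit, Store, Hold}
Store ∈ Sat(E[busy U (full | ~busy)]) = {Done, Grant, Crit, Store, Hold}, so the formula holds at Store.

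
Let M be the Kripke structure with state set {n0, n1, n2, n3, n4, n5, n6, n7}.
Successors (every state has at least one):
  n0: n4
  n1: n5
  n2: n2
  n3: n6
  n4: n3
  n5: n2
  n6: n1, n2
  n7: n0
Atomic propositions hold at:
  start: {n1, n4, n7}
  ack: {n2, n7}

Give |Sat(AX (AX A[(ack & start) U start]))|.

Sat(ack & start) = {n7}
A[(ack & start) U start]: least fixpoint, start Z0 = Sat(start) = {n1, n4, n7}, add states in Sat(ack & start) with every successor in Z. Already a fixed point.
Sat(A[(ack & start) U start]) = {n1, n4, n7}
Sat(AX A[(ack & start) U start]) = {s : every successor in {n1, n4, n7}} = {n0}
Sat(AX (AX A[(ack & start) U start])) = {s : every successor in {n0}} = {n7}
|Sat(AX (AX A[(ack & start) U start]))| = |{n7}| = 1.

1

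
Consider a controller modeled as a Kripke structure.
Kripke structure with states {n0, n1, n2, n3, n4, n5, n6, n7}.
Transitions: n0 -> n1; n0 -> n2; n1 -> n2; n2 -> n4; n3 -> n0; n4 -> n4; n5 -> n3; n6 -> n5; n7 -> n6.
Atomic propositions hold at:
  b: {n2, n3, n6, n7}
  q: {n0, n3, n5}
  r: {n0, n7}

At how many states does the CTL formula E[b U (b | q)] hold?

6

Sat(b | q) = {n0, n2, n3, n5, n6, n7}
E[b U (b | q)]: least fixpoint, start Z0 = Sat((b | q)) = {n0, n2, n3, n5, n6, n7}, add states in Sat(b) with some successor in Z. Already a fixed point.
Sat(E[b U (b | q)]) = {n0, n2, n3, n5, n6, n7}
|Sat(E[b U (b | q)])| = |{n0, n2, n3, n5, n6, n7}| = 6.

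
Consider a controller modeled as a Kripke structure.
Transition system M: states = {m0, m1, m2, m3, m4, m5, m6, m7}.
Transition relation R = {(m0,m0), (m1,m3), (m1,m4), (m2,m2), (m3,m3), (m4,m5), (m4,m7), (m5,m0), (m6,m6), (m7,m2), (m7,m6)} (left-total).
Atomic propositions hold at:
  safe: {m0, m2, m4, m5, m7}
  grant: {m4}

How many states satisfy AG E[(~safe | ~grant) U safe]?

3

Sat(~safe) = {m1, m3, m6}
Sat(~grant) = {m0, m1, m2, m3, m5, m6, m7}
Sat(~safe | ~grant) = {m0, m1, m2, m3, m5, m6, m7}
E[(~safe | ~grant) U safe]: least fixpoint, start Z0 = Sat(safe) = {m0, m2, m4, m5, m7}, add states in Sat(~safe | ~grant) with some successor in Z. Z1 = {m0, m1, m2, m4, m5, m7}; fixed.
Sat(E[(~safe | ~grant) U safe]) = {m0, m1, m2, m4, m5, m7}
AG E[(~safe | ~grant) U safe]: greatest fixpoint, start Z0 = {m0, m1, m2, m4, m5, m7}, keep only states in Sat with every successor in Z. Z1 = {m0, m2, m4, m5}; Z2 = {m0, m2, m5}; fixed.
Sat(AG E[(~safe | ~grant) U safe]) = {m0, m2, m5}
|Sat(AG E[(~safe | ~grant) U safe])| = |{m0, m2, m5}| = 3.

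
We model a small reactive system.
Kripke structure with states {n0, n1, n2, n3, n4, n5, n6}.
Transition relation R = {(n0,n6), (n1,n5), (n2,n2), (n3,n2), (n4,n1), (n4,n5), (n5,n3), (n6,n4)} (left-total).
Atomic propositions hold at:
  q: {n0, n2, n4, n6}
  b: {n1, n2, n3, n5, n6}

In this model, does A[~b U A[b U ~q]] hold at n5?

Yes

Sat(~b) = {n0, n4}
Sat(~q) = {n1, n3, n5}
A[b U ~q]: least fixpoint, start Z0 = Sat(~q) = {n1, n3, n5}, add states in Sat(b) with every successor in Z. Already a fixed point.
Sat(A[b U ~q]) = {n1, n3, n5}
A[~b U A[b U ~q]]: least fixpoint, start Z0 = Sat(A[b U ~q]) = {n1, n3, n5}, add states in Sat(~b) with every successor in Z. Z1 = {n1, n3, n4, n5}; fixed.
Sat(A[~b U A[b U ~q]]) = {n1, n3, n4, n5}
n5 ∈ Sat(A[~b U A[b U ~q]]) = {n1, n3, n4, n5}, so the formula holds at n5.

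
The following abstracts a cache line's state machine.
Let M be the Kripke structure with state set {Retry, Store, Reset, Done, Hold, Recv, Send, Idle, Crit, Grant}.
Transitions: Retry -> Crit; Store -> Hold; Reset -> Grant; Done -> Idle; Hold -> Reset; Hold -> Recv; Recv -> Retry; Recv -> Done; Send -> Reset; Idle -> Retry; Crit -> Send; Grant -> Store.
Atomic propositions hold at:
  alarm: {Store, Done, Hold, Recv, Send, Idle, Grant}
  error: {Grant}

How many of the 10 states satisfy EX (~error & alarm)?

Sat(~error) = {Retry, Store, Reset, Done, Hold, Recv, Send, Idle, Crit}
Sat(~error & alarm) = {Store, Done, Hold, Recv, Send, Idle}
Sat(EX (~error & alarm)) = {s : some successor in {Store, Done, Hold, Recv, Send, Idle}} = {Store, Done, Hold, Recv, Crit, Grant}
|Sat(EX (~error & alarm))| = |{Store, Done, Hold, Recv, Crit, Grant}| = 6.

6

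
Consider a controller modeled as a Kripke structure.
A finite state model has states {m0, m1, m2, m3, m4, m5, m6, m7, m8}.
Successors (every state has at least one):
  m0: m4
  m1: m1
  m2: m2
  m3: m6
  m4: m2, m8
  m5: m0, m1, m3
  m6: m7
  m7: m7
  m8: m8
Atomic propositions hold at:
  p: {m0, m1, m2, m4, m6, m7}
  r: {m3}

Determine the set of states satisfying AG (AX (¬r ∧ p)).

Sat(¬r) = {m0, m1, m2, m4, m5, m6, m7, m8}
Sat(¬r ∧ p) = {m0, m1, m2, m4, m6, m7}
Sat(AX (¬r ∧ p)) = {s : every successor in {m0, m1, m2, m4, m6, m7}} = {m0, m1, m2, m3, m6, m7}
AG (AX (¬r ∧ p)): greatest fixpoint, start Z0 = {m0, m1, m2, m3, m6, m7}, keep only states in Sat with every successor in Z. Z1 = {m1, m2, m3, m6, m7}; fixed.
Sat(AG (AX (¬r ∧ p))) = {m1, m2, m3, m6, m7}

{m1, m2, m3, m6, m7}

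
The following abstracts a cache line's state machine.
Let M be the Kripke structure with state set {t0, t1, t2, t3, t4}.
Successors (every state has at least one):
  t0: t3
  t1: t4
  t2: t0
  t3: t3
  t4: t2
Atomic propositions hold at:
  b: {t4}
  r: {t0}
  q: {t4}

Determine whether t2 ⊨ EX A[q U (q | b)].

No

Sat(q | b) = {t4}
A[q U (q | b)]: least fixpoint, start Z0 = Sat((q | b)) = {t4}, add states in Sat(q) with every successor in Z. Already a fixed point.
Sat(A[q U (q | b)]) = {t4}
Sat(EX A[q U (q | b)]) = {s : some successor in {t4}} = {t1}
t2 ∉ Sat(EX A[q U (q | b)]) = {t1}, so the formula does not hold at t2.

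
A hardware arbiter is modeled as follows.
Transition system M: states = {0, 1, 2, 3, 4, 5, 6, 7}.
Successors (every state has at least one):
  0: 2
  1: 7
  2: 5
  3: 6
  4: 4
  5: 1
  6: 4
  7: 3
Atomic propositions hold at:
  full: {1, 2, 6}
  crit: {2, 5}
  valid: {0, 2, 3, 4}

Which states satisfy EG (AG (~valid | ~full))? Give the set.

Sat(~valid) = {1, 5, 6, 7}
Sat(~full) = {0, 3, 4, 5, 7}
Sat(~valid | ~full) = {0, 1, 3, 4, 5, 6, 7}
AG (~valid | ~full): greatest fixpoint, start Z0 = {0, 1, 3, 4, 5, 6, 7}, keep only states in Sat with every successor in Z. Z1 = {1, 3, 4, 5, 6, 7}; fixed.
Sat(AG (~valid | ~full)) = {1, 3, 4, 5, 6, 7}
EG (AG (~valid | ~full)): greatest fixpoint, start Z0 = {1, 3, 4, 5, 6, 7}, keep only states in Sat with some successor in Z. Already a fixed point.
Sat(EG (AG (~valid | ~full))) = {1, 3, 4, 5, 6, 7}

{1, 3, 4, 5, 6, 7}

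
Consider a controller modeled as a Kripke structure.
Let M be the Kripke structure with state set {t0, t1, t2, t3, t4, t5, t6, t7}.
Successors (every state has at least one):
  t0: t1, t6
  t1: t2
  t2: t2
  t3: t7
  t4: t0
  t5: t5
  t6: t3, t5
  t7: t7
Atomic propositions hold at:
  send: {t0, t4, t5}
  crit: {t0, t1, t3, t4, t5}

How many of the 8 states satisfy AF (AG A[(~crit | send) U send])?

Sat(~crit) = {t2, t6, t7}
Sat(~crit | send) = {t0, t2, t4, t5, t6, t7}
A[(~crit | send) U send]: least fixpoint, start Z0 = Sat(send) = {t0, t4, t5}, add states in Sat(~crit | send) with every successor in Z. Already a fixed point.
Sat(A[(~crit | send) U send]) = {t0, t4, t5}
AG A[(~crit | send) U send]: greatest fixpoint, start Z0 = {t0, t4, t5}, keep only states in Sat with every successor in Z. Z1 = {t4, t5}; Z2 = {t5}; fixed.
Sat(AG A[(~crit | send) U send]) = {t5}
AF (AG A[(~crit | send) U send]): least fixpoint, start Z0 = {t5}, add states with every successor in Z. Already a fixed point.
Sat(AF (AG A[(~crit | send) U send])) = {t5}
|Sat(AF (AG A[(~crit | send) U send]))| = |{t5}| = 1.

1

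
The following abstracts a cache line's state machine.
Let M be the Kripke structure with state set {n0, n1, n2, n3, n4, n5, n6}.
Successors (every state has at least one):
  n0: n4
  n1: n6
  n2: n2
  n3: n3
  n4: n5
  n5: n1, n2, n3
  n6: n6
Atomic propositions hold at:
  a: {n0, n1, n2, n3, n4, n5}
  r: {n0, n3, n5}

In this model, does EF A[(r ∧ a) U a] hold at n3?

Yes

Sat(r ∧ a) = {n0, n3, n5}
A[(r ∧ a) U a]: least fixpoint, start Z0 = Sat(a) = {n0, n1, n2, n3, n4, n5}, add states in Sat(r ∧ a) with every successor in Z. Already a fixed point.
Sat(A[(r ∧ a) U a]) = {n0, n1, n2, n3, n4, n5}
EF A[(r ∧ a) U a]: least fixpoint, start Z0 = {n0, n1, n2, n3, n4, n5}, add states with some successor in Z. Already a fixed point.
Sat(EF A[(r ∧ a) U a]) = {n0, n1, n2, n3, n4, n5}
n3 ∈ Sat(EF A[(r ∧ a) U a]) = {n0, n1, n2, n3, n4, n5}, so the formula holds at n3.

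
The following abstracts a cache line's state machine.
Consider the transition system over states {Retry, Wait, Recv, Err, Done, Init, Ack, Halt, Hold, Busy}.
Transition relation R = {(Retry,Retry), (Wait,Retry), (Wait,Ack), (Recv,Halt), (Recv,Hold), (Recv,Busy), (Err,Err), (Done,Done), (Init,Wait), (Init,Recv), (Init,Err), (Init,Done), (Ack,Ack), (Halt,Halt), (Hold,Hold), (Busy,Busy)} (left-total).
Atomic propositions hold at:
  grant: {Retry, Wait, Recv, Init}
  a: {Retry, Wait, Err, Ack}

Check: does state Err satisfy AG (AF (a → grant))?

No

Sat(a → grant) = {Retry, Wait, Recv, Done, Init, Halt, Hold, Busy}
AF (a → grant): least fixpoint, start Z0 = {Retry, Wait, Recv, Done, Init, Halt, Hold, Busy}, add states with every successor in Z. Already a fixed point.
Sat(AF (a → grant)) = {Retry, Wait, Recv, Done, Init, Halt, Hold, Busy}
AG (AF (a → grant)): greatest fixpoint, start Z0 = {Retry, Wait, Recv, Done, Init, Halt, Hold, Busy}, keep only states in Sat with every successor in Z. Z1 = {Retry, Recv, Done, Halt, Hold, Busy}; fixed.
Sat(AG (AF (a → grant))) = {Retry, Recv, Done, Halt, Hold, Busy}
Err ∉ Sat(AG (AF (a → grant))) = {Retry, Recv, Done, Halt, Hold, Busy}, so the formula does not hold at Err.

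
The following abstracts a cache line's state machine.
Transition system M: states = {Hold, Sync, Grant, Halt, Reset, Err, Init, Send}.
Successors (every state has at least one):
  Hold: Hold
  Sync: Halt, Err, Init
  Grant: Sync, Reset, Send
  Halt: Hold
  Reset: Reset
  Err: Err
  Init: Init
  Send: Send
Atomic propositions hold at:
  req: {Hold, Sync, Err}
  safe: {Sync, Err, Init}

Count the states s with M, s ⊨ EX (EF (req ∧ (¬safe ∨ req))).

5

Sat(¬safe) = {Hold, Grant, Halt, Reset, Send}
Sat(¬safe ∨ req) = {Hold, Sync, Grant, Halt, Reset, Err, Send}
Sat(req ∧ (¬safe ∨ req)) = {Hold, Sync, Err}
EF (req ∧ (¬safe ∨ req)): least fixpoint, start Z0 = {Hold, Sync, Err}, add states with some successor in Z. Z1 = {Hold, Sync, Grant, Halt, Err}; fixed.
Sat(EF (req ∧ (¬safe ∨ req))) = {Hold, Sync, Grant, Halt, Err}
Sat(EX (EF (req ∧ (¬safe ∨ req)))) = {s : some successor in {Hold, Sync, Grant, Halt, Err}} = {Hold, Sync, Grant, Halt, Err}
|Sat(EX (EF (req ∧ (¬safe ∨ req))))| = |{Hold, Sync, Grant, Halt, Err}| = 5.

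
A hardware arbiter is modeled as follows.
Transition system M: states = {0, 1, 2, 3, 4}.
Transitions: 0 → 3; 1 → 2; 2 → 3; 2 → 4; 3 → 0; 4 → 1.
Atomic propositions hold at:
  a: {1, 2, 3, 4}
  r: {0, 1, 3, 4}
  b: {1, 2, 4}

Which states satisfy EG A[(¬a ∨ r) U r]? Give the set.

{0, 3}

Sat(¬a) = {0}
Sat(¬a ∨ r) = {0, 1, 3, 4}
A[(¬a ∨ r) U r]: least fixpoint, start Z0 = Sat(r) = {0, 1, 3, 4}, add states in Sat(¬a ∨ r) with every successor in Z. Already a fixed point.
Sat(A[(¬a ∨ r) U r]) = {0, 1, 3, 4}
EG A[(¬a ∨ r) U r]: greatest fixpoint, start Z0 = {0, 1, 3, 4}, keep only states in Sat with some successor in Z. Z1 = {0, 3, 4}; Z2 = {0, 3}; fixed.
Sat(EG A[(¬a ∨ r) U r]) = {0, 3}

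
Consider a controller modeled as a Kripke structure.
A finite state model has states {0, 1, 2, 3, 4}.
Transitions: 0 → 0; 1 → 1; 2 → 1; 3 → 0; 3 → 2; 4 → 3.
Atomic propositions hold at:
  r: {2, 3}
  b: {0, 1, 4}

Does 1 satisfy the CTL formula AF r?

AF r: least fixpoint, start Z0 = {2, 3}, add states with every successor in Z. Z1 = {2, 3, 4}; fixed.
Sat(AF r) = {2, 3, 4}
1 ∉ Sat(AF r) = {2, 3, 4}, so the formula does not hold at 1.

No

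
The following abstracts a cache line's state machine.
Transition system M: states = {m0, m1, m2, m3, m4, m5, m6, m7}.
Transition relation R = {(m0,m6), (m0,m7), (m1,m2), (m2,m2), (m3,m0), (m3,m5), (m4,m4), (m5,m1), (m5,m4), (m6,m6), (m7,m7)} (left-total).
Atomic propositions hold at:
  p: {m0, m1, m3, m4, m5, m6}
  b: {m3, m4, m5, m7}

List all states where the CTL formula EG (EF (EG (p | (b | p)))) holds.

{m0, m3, m4, m5, m6, m7}

Sat(b | p) = {m0, m1, m3, m4, m5, m6, m7}
Sat(p | (b | p)) = {m0, m1, m3, m4, m5, m6, m7}
EG (p | (b | p)): greatest fixpoint, start Z0 = {m0, m1, m3, m4, m5, m6, m7}, keep only states in Sat with some successor in Z. Z1 = {m0, m3, m4, m5, m6, m7}; fixed.
Sat(EG (p | (b | p))) = {m0, m3, m4, m5, m6, m7}
EF (EG (p | (b | p))): least fixpoint, start Z0 = {m0, m3, m4, m5, m6, m7}, add states with some successor in Z. Already a fixed point.
Sat(EF (EG (p | (b | p)))) = {m0, m3, m4, m5, m6, m7}
EG (EF (EG (p | (b | p)))): greatest fixpoint, start Z0 = {m0, m3, m4, m5, m6, m7}, keep only states in Sat with some successor in Z. Already a fixed point.
Sat(EG (EF (EG (p | (b | p))))) = {m0, m3, m4, m5, m6, m7}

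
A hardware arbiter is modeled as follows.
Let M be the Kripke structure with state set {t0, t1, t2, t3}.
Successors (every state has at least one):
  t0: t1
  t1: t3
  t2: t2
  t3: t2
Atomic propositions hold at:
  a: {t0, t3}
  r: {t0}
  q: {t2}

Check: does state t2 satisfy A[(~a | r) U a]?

Sat(~a) = {t1, t2}
Sat(~a | r) = {t0, t1, t2}
A[(~a | r) U a]: least fixpoint, start Z0 = Sat(a) = {t0, t3}, add states in Sat(~a | r) with every successor in Z. Z1 = {t0, t1, t3}; fixed.
Sat(A[(~a | r) U a]) = {t0, t1, t3}
t2 ∉ Sat(A[(~a | r) U a]) = {t0, t1, t3}, so the formula does not hold at t2.

No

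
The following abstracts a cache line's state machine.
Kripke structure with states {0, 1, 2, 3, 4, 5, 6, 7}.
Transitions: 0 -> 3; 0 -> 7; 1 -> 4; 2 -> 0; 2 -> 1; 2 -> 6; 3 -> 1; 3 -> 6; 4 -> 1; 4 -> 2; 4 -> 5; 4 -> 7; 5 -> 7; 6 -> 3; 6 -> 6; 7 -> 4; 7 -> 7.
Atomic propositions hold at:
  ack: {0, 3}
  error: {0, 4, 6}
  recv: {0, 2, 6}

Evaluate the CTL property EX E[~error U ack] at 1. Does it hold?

Sat(~error) = {1, 2, 3, 5, 7}
E[~error U ack]: least fixpoint, start Z0 = Sat(ack) = {0, 3}, add states in Sat(~error) with some successor in Z. Z1 = {0, 2, 3}; fixed.
Sat(E[~error U ack]) = {0, 2, 3}
Sat(EX E[~error U ack]) = {s : some successor in {0, 2, 3}} = {0, 2, 4, 6}
1 ∉ Sat(EX E[~error U ack]) = {0, 2, 4, 6}, so the formula does not hold at 1.

No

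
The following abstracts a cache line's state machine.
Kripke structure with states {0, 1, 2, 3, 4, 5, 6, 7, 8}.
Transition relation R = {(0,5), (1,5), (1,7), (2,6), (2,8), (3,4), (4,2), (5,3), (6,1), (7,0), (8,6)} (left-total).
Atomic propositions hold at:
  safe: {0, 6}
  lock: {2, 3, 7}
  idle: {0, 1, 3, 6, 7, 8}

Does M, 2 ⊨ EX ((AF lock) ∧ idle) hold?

Yes

AF lock: least fixpoint, start Z0 = {2, 3, 7}, add states with every successor in Z. Z1 = {2, 3, 4, 5, 7}; Z2 = {0, 1, 2, 3, 4, 5, 7}; Z3 = {0, 1, 2, 3, 4, 5, 6, 7}; Z4 = {0, 1, 2, 3, 4, 5, 6, 7, 8}; fixed.
Sat(AF lock) = {0, 1, 2, 3, 4, 5, 6, 7, 8}
Sat((AF lock) ∧ idle) = {0, 1, 3, 6, 7, 8}
Sat(EX ((AF lock) ∧ idle)) = {s : some successor in {0, 1, 3, 6, 7, 8}} = {1, 2, 5, 6, 7, 8}
2 ∈ Sat(EX ((AF lock) ∧ idle)) = {1, 2, 5, 6, 7, 8}, so the formula holds at 2.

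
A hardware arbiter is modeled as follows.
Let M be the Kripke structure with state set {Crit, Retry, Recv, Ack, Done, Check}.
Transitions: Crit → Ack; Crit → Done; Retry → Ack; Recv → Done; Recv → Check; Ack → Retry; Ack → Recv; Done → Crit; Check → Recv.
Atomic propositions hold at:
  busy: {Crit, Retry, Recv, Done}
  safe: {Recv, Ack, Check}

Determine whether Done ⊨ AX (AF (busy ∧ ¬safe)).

Sat(¬safe) = {Crit, Retry, Done}
Sat(busy ∧ ¬safe) = {Crit, Retry, Done}
AF (busy ∧ ¬safe): least fixpoint, start Z0 = {Crit, Retry, Done}, add states with every successor in Z. Already a fixed point.
Sat(AF (busy ∧ ¬safe)) = {Crit, Retry, Done}
Sat(AX (AF (busy ∧ ¬safe))) = {s : every successor in {Crit, Retry, Done}} = {Done}
Done ∈ Sat(AX (AF (busy ∧ ¬safe))) = {Done}, so the formula holds at Done.

Yes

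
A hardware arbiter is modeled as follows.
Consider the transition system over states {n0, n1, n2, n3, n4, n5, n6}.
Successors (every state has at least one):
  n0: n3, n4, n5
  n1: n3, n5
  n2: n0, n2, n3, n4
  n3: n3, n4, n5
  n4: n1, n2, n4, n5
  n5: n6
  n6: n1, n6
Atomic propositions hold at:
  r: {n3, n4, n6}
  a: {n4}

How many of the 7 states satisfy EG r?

3

EG r: greatest fixpoint, start Z0 = {n3, n4, n6}, keep only states in Sat with some successor in Z. Already a fixed point.
Sat(EG r) = {n3, n4, n6}
|Sat(EG r)| = |{n3, n4, n6}| = 3.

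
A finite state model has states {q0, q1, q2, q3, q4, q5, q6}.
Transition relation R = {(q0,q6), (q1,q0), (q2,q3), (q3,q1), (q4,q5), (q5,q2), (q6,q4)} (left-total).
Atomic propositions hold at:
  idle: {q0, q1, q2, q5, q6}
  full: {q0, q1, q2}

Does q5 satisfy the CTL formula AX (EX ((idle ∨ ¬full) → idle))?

No

Sat(¬full) = {q3, q4, q5, q6}
Sat(idle ∨ ¬full) = {q0, q1, q2, q3, q4, q5, q6}
Sat((idle ∨ ¬full) → idle) = {q0, q1, q2, q5, q6}
Sat(EX ((idle ∨ ¬full) → idle)) = {s : some successor in {q0, q1, q2, q5, q6}} = {q0, q1, q3, q4, q5}
Sat(AX (EX ((idle ∨ ¬full) → idle))) = {s : every successor in {q0, q1, q3, q4, q5}} = {q1, q2, q3, q4, q6}
q5 ∉ Sat(AX (EX ((idle ∨ ¬full) → idle))) = {q1, q2, q3, q4, q6}, so the formula does not hold at q5.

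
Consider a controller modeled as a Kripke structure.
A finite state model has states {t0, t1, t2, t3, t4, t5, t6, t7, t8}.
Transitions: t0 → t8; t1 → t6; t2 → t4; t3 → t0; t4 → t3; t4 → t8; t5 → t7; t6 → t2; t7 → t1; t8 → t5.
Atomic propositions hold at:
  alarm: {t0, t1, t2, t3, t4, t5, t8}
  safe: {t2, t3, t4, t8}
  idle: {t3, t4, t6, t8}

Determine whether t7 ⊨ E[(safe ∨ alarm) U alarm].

No

Sat(safe ∨ alarm) = {t0, t1, t2, t3, t4, t5, t8}
E[(safe ∨ alarm) U alarm]: least fixpoint, start Z0 = Sat(alarm) = {t0, t1, t2, t3, t4, t5, t8}, add states in Sat(safe ∨ alarm) with some successor in Z. Already a fixed point.
Sat(E[(safe ∨ alarm) U alarm]) = {t0, t1, t2, t3, t4, t5, t8}
t7 ∉ Sat(E[(safe ∨ alarm) U alarm]) = {t0, t1, t2, t3, t4, t5, t8}, so the formula does not hold at t7.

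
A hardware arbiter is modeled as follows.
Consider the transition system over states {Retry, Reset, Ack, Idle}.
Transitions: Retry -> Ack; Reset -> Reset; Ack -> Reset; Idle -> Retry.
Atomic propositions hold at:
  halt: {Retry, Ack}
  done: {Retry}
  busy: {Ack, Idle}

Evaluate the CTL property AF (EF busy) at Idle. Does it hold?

Yes

EF busy: least fixpoint, start Z0 = {Ack, Idle}, add states with some successor in Z. Z1 = {Retry, Ack, Idle}; fixed.
Sat(EF busy) = {Retry, Ack, Idle}
AF (EF busy): least fixpoint, start Z0 = {Retry, Ack, Idle}, add states with every successor in Z. Already a fixed point.
Sat(AF (EF busy)) = {Retry, Ack, Idle}
Idle ∈ Sat(AF (EF busy)) = {Retry, Ack, Idle}, so the formula holds at Idle.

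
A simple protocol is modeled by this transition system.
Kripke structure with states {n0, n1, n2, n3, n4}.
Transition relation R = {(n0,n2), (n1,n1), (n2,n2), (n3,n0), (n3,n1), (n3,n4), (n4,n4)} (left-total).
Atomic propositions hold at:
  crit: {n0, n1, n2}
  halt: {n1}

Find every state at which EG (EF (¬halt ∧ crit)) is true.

{n0, n2, n3}

Sat(¬halt) = {n0, n2, n3, n4}
Sat(¬halt ∧ crit) = {n0, n2}
EF (¬halt ∧ crit): least fixpoint, start Z0 = {n0, n2}, add states with some successor in Z. Z1 = {n0, n2, n3}; fixed.
Sat(EF (¬halt ∧ crit)) = {n0, n2, n3}
EG (EF (¬halt ∧ crit)): greatest fixpoint, start Z0 = {n0, n2, n3}, keep only states in Sat with some successor in Z. Already a fixed point.
Sat(EG (EF (¬halt ∧ crit))) = {n0, n2, n3}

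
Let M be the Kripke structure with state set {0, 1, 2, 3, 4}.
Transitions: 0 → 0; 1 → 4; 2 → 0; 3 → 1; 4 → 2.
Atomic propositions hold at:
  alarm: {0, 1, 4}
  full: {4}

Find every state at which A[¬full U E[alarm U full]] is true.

Sat(¬full) = {0, 1, 2, 3}
E[alarm U full]: least fixpoint, start Z0 = Sat(full) = {4}, add states in Sat(alarm) with some successor in Z. Z1 = {1, 4}; fixed.
Sat(E[alarm U full]) = {1, 4}
A[¬full U E[alarm U full]]: least fixpoint, start Z0 = Sat(E[alarm U full]) = {1, 4}, add states in Sat(¬full) with every successor in Z. Z1 = {1, 3, 4}; fixed.
Sat(A[¬full U E[alarm U full]]) = {1, 3, 4}

{1, 3, 4}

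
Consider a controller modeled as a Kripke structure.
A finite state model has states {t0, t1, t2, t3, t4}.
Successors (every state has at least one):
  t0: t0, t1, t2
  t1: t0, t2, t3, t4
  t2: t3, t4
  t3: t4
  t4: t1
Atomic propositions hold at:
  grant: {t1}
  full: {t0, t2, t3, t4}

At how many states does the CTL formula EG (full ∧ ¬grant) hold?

Sat(¬grant) = {t0, t2, t3, t4}
Sat(full ∧ ¬grant) = {t0, t2, t3, t4}
EG (full ∧ ¬grant): greatest fixpoint, start Z0 = {t0, t2, t3, t4}, keep only states in Sat with some successor in Z. Z1 = {t0, t2, t3}; Z2 = {t0, t2}; Z3 = {t0}; fixed.
Sat(EG (full ∧ ¬grant)) = {t0}
|Sat(EG (full ∧ ¬grant))| = |{t0}| = 1.

1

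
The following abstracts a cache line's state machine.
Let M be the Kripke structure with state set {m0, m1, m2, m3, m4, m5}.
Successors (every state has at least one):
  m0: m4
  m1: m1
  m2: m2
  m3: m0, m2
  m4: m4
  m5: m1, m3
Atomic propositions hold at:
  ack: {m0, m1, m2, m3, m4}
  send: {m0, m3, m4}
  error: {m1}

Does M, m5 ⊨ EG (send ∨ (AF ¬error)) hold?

Yes

Sat(¬error) = {m0, m2, m3, m4, m5}
AF ¬error: least fixpoint, start Z0 = {m0, m2, m3, m4, m5}, add states with every successor in Z. Already a fixed point.
Sat(AF ¬error) = {m0, m2, m3, m4, m5}
Sat(send ∨ (AF ¬error)) = {m0, m2, m3, m4, m5}
EG (send ∨ (AF ¬error)): greatest fixpoint, start Z0 = {m0, m2, m3, m4, m5}, keep only states in Sat with some successor in Z. Already a fixed point.
Sat(EG (send ∨ (AF ¬error))) = {m0, m2, m3, m4, m5}
m5 ∈ Sat(EG (send ∨ (AF ¬error))) = {m0, m2, m3, m4, m5}, so the formula holds at m5.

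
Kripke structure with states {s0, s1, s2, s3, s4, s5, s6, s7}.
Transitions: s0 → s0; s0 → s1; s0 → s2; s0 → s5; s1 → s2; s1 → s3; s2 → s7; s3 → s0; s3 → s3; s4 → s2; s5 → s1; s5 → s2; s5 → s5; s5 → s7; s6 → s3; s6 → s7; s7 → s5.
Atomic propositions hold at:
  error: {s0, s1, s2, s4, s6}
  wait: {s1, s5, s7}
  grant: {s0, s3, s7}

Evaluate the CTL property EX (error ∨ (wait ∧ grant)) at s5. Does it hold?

Yes

Sat(wait ∧ grant) = {s7}
Sat(error ∨ (wait ∧ grant)) = {s0, s1, s2, s4, s6, s7}
Sat(EX (error ∨ (wait ∧ grant))) = {s : some successor in {s0, s1, s2, s4, s6, s7}} = {s0, s1, s2, s3, s4, s5, s6}
s5 ∈ Sat(EX (error ∨ (wait ∧ grant))) = {s0, s1, s2, s3, s4, s5, s6}, so the formula holds at s5.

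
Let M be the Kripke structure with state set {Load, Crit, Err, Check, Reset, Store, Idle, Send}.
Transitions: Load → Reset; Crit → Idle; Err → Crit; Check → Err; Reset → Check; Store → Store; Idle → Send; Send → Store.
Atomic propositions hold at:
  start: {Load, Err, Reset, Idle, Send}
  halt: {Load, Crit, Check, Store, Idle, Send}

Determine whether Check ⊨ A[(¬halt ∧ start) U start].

Sat(¬halt) = {Err, Reset}
Sat(¬halt ∧ start) = {Err, Reset}
A[(¬halt ∧ start) U start]: least fixpoint, start Z0 = Sat(start) = {Load, Err, Reset, Idle, Send}, add states in Sat(¬halt ∧ start) with every successor in Z. Already a fixed point.
Sat(A[(¬halt ∧ start) U start]) = {Load, Err, Reset, Idle, Send}
Check ∉ Sat(A[(¬halt ∧ start) U start]) = {Load, Err, Reset, Idle, Send}, so the formula does not hold at Check.

No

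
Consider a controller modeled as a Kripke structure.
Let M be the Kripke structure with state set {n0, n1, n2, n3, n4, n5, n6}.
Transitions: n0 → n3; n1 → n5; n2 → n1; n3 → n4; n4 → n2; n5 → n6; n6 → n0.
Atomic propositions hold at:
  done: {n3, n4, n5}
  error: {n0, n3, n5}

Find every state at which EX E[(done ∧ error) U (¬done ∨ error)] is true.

{n0, n1, n2, n4, n5, n6}

Sat(done ∧ error) = {n3, n5}
Sat(¬done) = {n0, n1, n2, n6}
Sat(¬done ∨ error) = {n0, n1, n2, n3, n5, n6}
E[(done ∧ error) U (¬done ∨ error)]: least fixpoint, start Z0 = Sat((¬done ∨ error)) = {n0, n1, n2, n3, n5, n6}, add states in Sat(done ∧ error) with some successor in Z. Already a fixed point.
Sat(E[(done ∧ error) U (¬done ∨ error)]) = {n0, n1, n2, n3, n5, n6}
Sat(EX E[(done ∧ error) U (¬done ∨ error)]) = {s : some successor in {n0, n1, n2, n3, n5, n6}} = {n0, n1, n2, n4, n5, n6}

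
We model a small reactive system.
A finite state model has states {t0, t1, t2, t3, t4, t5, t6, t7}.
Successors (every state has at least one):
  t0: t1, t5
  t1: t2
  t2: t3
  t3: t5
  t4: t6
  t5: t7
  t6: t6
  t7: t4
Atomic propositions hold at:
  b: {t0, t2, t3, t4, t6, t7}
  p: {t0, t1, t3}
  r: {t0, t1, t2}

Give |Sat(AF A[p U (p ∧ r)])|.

2

Sat(p ∧ r) = {t0, t1}
A[p U (p ∧ r)]: least fixpoint, start Z0 = Sat((p ∧ r)) = {t0, t1}, add states in Sat(p) with every successor in Z. Already a fixed point.
Sat(A[p U (p ∧ r)]) = {t0, t1}
AF A[p U (p ∧ r)]: least fixpoint, start Z0 = {t0, t1}, add states with every successor in Z. Already a fixed point.
Sat(AF A[p U (p ∧ r)]) = {t0, t1}
|Sat(AF A[p U (p ∧ r)])| = |{t0, t1}| = 2.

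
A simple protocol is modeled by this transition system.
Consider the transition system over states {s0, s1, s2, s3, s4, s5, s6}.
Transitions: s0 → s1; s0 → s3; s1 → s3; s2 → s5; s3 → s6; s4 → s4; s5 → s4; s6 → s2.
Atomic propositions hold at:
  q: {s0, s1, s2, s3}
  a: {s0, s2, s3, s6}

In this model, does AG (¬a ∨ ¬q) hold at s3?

Sat(¬a) = {s1, s4, s5}
Sat(¬q) = {s4, s5, s6}
Sat(¬a ∨ ¬q) = {s1, s4, s5, s6}
AG (¬a ∨ ¬q): greatest fixpoint, start Z0 = {s1, s4, s5, s6}, keep only states in Sat with every successor in Z. Z1 = {s4, s5}; fixed.
Sat(AG (¬a ∨ ¬q)) = {s4, s5}
s3 ∉ Sat(AG (¬a ∨ ¬q)) = {s4, s5}, so the formula does not hold at s3.

No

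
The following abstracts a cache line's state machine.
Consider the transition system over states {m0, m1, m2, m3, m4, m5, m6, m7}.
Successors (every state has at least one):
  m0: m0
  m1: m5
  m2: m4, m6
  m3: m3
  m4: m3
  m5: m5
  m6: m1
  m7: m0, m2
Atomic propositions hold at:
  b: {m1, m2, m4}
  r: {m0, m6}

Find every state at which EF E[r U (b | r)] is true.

Sat(b | r) = {m0, m1, m2, m4, m6}
E[r U (b | r)]: least fixpoint, start Z0 = Sat((b | r)) = {m0, m1, m2, m4, m6}, add states in Sat(r) with some successor in Z. Already a fixed point.
Sat(E[r U (b | r)]) = {m0, m1, m2, m4, m6}
EF E[r U (b | r)]: least fixpoint, start Z0 = {m0, m1, m2, m4, m6}, add states with some successor in Z. Z1 = {m0, m1, m2, m4, m6, m7}; fixed.
Sat(EF E[r U (b | r)]) = {m0, m1, m2, m4, m6, m7}

{m0, m1, m2, m4, m6, m7}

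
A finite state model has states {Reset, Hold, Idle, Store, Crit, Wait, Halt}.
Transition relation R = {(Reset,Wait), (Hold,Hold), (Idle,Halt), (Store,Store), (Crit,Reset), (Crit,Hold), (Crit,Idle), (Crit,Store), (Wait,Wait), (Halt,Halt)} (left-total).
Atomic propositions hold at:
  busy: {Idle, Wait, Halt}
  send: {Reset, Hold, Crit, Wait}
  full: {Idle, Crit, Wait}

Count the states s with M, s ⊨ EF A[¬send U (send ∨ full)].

5

Sat(¬send) = {Idle, Store, Halt}
Sat(send ∨ full) = {Reset, Hold, Idle, Crit, Wait}
A[¬send U (send ∨ full)]: least fixpoint, start Z0 = Sat((send ∨ full)) = {Reset, Hold, Idle, Crit, Wait}, add states in Sat(¬send) with every successor in Z. Already a fixed point.
Sat(A[¬send U (send ∨ full)]) = {Reset, Hold, Idle, Crit, Wait}
EF A[¬send U (send ∨ full)]: least fixpoint, start Z0 = {Reset, Hold, Idle, Crit, Wait}, add states with some successor in Z. Already a fixed point.
Sat(EF A[¬send U (send ∨ full)]) = {Reset, Hold, Idle, Crit, Wait}
|Sat(EF A[¬send U (send ∨ full)])| = |{Reset, Hold, Idle, Crit, Wait}| = 5.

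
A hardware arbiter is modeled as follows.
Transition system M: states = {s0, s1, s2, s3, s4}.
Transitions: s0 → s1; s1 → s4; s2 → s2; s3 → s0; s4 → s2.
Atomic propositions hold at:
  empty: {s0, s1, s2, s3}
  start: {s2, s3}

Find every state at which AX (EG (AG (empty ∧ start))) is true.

Sat(empty ∧ start) = {s2, s3}
AG (empty ∧ start): greatest fixpoint, start Z0 = {s2, s3}, keep only states in Sat with every successor in Z. Z1 = {s2}; fixed.
Sat(AG (empty ∧ start)) = {s2}
EG (AG (empty ∧ start)): greatest fixpoint, start Z0 = {s2}, keep only states in Sat with some successor in Z. Already a fixed point.
Sat(EG (AG (empty ∧ start))) = {s2}
Sat(AX (EG (AG (empty ∧ start)))) = {s : every successor in {s2}} = {s2, s4}

{s2, s4}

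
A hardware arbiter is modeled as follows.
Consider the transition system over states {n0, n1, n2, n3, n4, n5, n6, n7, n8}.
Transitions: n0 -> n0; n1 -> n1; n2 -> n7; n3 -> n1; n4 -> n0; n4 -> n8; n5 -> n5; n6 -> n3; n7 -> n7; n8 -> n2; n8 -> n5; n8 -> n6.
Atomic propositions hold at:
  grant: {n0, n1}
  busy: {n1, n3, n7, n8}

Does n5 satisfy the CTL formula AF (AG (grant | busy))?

No

Sat(grant | busy) = {n0, n1, n3, n7, n8}
AG (grant | busy): greatest fixpoint, start Z0 = {n0, n1, n3, n7, n8}, keep only states in Sat with every successor in Z. Z1 = {n0, n1, n3, n7}; fixed.
Sat(AG (grant | busy)) = {n0, n1, n3, n7}
AF (AG (grant | busy)): least fixpoint, start Z0 = {n0, n1, n3, n7}, add states with every successor in Z. Z1 = {n0, n1, n2, n3, n6, n7}; fixed.
Sat(AF (AG (grant | busy))) = {n0, n1, n2, n3, n6, n7}
n5 ∉ Sat(AF (AG (grant | busy))) = {n0, n1, n2, n3, n6, n7}, so the formula does not hold at n5.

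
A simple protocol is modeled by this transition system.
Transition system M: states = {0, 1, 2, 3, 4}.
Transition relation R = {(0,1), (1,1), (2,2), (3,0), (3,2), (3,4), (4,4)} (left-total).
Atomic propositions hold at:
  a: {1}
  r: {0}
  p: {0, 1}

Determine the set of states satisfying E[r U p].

{0, 1}

E[r U p]: least fixpoint, start Z0 = Sat(p) = {0, 1}, add states in Sat(r) with some successor in Z. Already a fixed point.
Sat(E[r U p]) = {0, 1}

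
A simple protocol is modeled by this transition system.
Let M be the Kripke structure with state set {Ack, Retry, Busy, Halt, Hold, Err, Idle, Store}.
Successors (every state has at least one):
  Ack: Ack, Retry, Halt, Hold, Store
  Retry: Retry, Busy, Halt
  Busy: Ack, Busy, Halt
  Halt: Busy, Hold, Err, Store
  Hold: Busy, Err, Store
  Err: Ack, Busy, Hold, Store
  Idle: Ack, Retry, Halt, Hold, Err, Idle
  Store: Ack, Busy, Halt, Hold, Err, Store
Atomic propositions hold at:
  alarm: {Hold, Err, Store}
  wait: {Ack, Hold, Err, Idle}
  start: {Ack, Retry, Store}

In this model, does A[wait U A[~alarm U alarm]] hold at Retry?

Sat(~alarm) = {Ack, Retry, Busy, Halt, Idle}
A[~alarm U alarm]: least fixpoint, start Z0 = Sat(alarm) = {Hold, Err, Store}, add states in Sat(~alarm) with every successor in Z. Already a fixed point.
Sat(A[~alarm U alarm]) = {Hold, Err, Store}
A[wait U A[~alarm U alarm]]: least fixpoint, start Z0 = Sat(A[~alarm U alarm]) = {Hold, Err, Store}, add states in Sat(wait) with every successor in Z. Already a fixed point.
Sat(A[wait U A[~alarm U alarm]]) = {Hold, Err, Store}
Retry ∉ Sat(A[wait U A[~alarm U alarm]]) = {Hold, Err, Store}, so the formula does not hold at Retry.

No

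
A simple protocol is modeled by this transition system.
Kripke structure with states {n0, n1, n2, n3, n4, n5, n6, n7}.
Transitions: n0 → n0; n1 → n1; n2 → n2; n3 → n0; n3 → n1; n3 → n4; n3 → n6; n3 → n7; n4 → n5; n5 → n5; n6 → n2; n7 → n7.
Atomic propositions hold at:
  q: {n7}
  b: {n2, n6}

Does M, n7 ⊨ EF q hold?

Yes

EF q: least fixpoint, start Z0 = {n7}, add states with some successor in Z. Z1 = {n3, n7}; fixed.
Sat(EF q) = {n3, n7}
n7 ∈ Sat(EF q) = {n3, n7}, so the formula holds at n7.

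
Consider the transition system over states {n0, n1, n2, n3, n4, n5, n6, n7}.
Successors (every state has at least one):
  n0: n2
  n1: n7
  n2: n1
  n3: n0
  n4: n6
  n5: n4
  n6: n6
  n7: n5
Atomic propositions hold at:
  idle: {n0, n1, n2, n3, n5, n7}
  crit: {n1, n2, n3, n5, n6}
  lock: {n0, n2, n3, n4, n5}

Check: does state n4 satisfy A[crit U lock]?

A[crit U lock]: least fixpoint, start Z0 = Sat(lock) = {n0, n2, n3, n4, n5}, add states in Sat(crit) with every successor in Z. Already a fixed point.
Sat(A[crit U lock]) = {n0, n2, n3, n4, n5}
n4 ∈ Sat(A[crit U lock]) = {n0, n2, n3, n4, n5}, so the formula holds at n4.

Yes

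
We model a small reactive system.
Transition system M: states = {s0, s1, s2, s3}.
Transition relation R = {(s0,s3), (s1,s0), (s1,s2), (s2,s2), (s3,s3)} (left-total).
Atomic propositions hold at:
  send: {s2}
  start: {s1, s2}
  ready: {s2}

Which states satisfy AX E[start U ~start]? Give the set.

{s0, s3}

Sat(~start) = {s0, s3}
E[start U ~start]: least fixpoint, start Z0 = Sat(~start) = {s0, s3}, add states in Sat(start) with some successor in Z. Z1 = {s0, s1, s3}; fixed.
Sat(E[start U ~start]) = {s0, s1, s3}
Sat(AX E[start U ~start]) = {s : every successor in {s0, s1, s3}} = {s0, s3}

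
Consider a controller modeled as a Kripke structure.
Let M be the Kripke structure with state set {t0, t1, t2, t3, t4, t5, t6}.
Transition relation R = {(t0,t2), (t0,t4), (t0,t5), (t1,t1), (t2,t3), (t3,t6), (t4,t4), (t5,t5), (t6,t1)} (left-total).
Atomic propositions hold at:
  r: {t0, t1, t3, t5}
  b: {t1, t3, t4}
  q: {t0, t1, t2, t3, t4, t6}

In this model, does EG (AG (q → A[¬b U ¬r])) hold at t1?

Sat(¬b) = {t0, t2, t5, t6}
Sat(¬r) = {t2, t4, t6}
A[¬b U ¬r]: least fixpoint, start Z0 = Sat(¬r) = {t2, t4, t6}, add states in Sat(¬b) with every successor in Z. Already a fixed point.
Sat(A[¬b U ¬r]) = {t2, t4, t6}
Sat(q → A[¬b U ¬r]) = {t2, t4, t5, t6}
AG (q → A[¬b U ¬r]): greatest fixpoint, start Z0 = {t2, t4, t5, t6}, keep only states in Sat with every successor in Z. Z1 = {t4, t5}; fixed.
Sat(AG (q → A[¬b U ¬r])) = {t4, t5}
EG (AG (q → A[¬b U ¬r])): greatest fixpoint, start Z0 = {t4, t5}, keep only states in Sat with some successor in Z. Already a fixed point.
Sat(EG (AG (q → A[¬b U ¬r]))) = {t4, t5}
t1 ∉ Sat(EG (AG (q → A[¬b U ¬r]))) = {t4, t5}, so the formula does not hold at t1.

No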